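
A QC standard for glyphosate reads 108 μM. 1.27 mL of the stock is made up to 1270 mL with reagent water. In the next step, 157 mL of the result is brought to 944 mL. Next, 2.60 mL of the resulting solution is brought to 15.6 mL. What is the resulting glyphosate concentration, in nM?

2.99 nM

Overall dilution factor = 1000 × 6.013 × 6 = 3.61 × 10⁴.
108 μM / 3.61 × 10⁴ = 2.99 × 10⁻³ μM = 2.99 nM.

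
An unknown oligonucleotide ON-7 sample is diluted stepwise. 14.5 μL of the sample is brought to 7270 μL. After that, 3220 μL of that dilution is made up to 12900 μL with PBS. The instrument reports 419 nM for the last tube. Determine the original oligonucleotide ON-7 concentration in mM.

0.842 mM

Overall dilution factor = 501.4 × 4.006 = 2009.
Original = 419 nM × 2009 = 8.42 × 10⁵ nM = 0.842 mM.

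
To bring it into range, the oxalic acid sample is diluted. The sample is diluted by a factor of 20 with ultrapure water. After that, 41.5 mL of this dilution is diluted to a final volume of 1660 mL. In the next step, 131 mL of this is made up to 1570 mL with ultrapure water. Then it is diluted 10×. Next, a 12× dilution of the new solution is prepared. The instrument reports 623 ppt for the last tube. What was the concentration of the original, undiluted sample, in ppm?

717 ppm

Overall dilution factor = 20 × 40 × 11.98 × 10 × 12 = 1.15 × 10⁶.
Original = 623 ppt × 1.15 × 10⁶ = 7.17 × 10⁸ ppt = 717 ppm.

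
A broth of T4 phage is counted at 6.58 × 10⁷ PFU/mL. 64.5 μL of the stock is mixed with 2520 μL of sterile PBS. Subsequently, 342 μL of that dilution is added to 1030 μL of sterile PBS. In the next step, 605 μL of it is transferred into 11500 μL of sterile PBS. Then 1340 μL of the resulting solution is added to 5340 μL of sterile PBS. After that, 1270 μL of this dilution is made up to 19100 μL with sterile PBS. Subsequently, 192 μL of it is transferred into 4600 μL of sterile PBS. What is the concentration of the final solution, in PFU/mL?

10.9 PFU/mL

Overall dilution factor = 40.07 × 4.012 × 20.01 × 4.985 × 15.04 × 24.96 = 6.02 × 10⁶.
6.58 × 10⁷ PFU/mL / 6.02 × 10⁶ = 10.9 PFU/mL.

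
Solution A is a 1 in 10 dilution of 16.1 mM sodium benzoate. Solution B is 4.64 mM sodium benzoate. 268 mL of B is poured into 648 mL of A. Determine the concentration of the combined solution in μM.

2500 μM

C_A = 16.1 mM / 10 = 1.61 mM.
C_mix = (C_A·V_A + C_B·V_B)/(V_A + V_B) = (1.61×648 + 4.64×268) / 916.0 = 2.50 mM = 2500 μM.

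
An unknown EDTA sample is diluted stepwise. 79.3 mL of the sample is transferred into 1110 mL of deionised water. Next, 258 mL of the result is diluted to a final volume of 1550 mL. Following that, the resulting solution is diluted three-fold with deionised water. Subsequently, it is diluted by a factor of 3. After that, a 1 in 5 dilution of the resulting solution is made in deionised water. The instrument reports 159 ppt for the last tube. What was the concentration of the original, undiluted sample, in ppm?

0.645 ppm

Overall dilution factor = 15.00 × 6.008 × 3 × 3 × 5 = 4055.
Original = 159 ppt × 4055 = 6.45 × 10⁵ ppt = 0.645 ppm.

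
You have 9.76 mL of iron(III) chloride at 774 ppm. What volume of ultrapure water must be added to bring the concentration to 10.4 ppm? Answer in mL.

717 mL

V₂ = C₁V₁/C₂ = 774 × 9.76 / 10.4 = 726 mL.
Diluent to add = V₂ − V₁ = 726 − 9.76 = 717 mL.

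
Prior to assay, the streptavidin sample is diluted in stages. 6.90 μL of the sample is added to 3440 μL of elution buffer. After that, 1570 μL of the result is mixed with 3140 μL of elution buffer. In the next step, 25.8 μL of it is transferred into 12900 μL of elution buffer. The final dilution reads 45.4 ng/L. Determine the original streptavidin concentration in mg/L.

34.1 mg/L

Overall dilution factor = 499.6 × 3 × 501 = 7.51 × 10⁵.
Original = 45.4 ng/L × 7.51 × 10⁵ = 3.41 × 10⁷ ng/L = 34.1 mg/L.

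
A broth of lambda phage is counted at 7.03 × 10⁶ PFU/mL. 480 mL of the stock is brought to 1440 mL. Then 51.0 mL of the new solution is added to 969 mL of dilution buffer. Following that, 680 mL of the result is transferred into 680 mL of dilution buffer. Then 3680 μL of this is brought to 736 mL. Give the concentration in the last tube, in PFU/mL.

Overall dilution factor = 3 × 20 × 2 × 200 = 2.40 × 10⁴.
7.03 × 10⁶ PFU/mL / 2.40 × 10⁴ = 293 PFU/mL.

293 PFU/mL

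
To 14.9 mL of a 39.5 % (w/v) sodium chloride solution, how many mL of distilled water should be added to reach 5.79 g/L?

5.79 g/L = 0.579 % (w/v).
V₂ = C₁V₁/C₂ = 39.5 × 14.9 / 0.579 = 1016 mL.
Diluent to add = V₂ − V₁ = 1016 − 14.9 = 1000 mL.

1000 mL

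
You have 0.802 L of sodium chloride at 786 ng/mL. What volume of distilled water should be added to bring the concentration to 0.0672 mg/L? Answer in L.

0.0672 mg/L = 67.2 ng/mL.
V₂ = C₁V₁/C₂ = 786 × 0.802 / 67.2 = 9.38 L.
Diluent to add = V₂ − V₁ = 9.38 − 0.802 = 8.58 L.

8.58 L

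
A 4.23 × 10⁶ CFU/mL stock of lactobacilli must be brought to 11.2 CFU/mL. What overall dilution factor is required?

3.78 × 10⁵

Factor = C₀/C_target = 4.23 × 10⁶ CFU/mL / 11.2 CFU/mL = 3.78 × 10⁵.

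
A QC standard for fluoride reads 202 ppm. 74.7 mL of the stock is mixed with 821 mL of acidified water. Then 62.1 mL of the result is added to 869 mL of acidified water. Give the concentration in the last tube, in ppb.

1120 ppb

Overall dilution factor = 11.99 × 14.99 = 180.
202 ppm / 180 = 1.12 ppm = 1120 ppb.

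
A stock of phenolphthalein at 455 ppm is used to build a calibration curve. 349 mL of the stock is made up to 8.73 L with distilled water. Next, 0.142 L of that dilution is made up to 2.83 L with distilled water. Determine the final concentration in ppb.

913 ppb

Overall dilution factor = 25.01 × 19.93 = 499.
455 ppm / 499 = 0.913 ppm = 913 ppb.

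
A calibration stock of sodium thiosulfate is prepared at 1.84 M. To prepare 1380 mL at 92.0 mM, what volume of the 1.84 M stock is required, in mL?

69.0 mL

92.0 mM = 0.0920 M.
V₁ = C₂V₂/C₁ = 0.0920 × 1380 / 1.84 = 69.0 mL.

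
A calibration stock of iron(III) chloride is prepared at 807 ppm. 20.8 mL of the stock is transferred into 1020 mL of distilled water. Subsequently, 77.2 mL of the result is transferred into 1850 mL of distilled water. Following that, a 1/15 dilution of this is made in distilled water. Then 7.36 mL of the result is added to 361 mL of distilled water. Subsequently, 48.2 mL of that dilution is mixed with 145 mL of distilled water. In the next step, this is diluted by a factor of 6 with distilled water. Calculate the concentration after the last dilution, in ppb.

0.0358 ppb

Overall dilution factor = 50.04 × 24.96 × 15 × 50.05 × 4.008 × 6 = 2.26 × 10⁷.
807 ppm / 2.26 × 10⁷ = 3.58 × 10⁻⁵ ppm = 0.0358 ppb.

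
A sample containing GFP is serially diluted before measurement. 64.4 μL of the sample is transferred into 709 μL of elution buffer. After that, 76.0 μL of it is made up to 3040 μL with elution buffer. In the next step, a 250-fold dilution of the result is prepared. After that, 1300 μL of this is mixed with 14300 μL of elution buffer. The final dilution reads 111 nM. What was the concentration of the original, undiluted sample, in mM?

160 mM

Overall dilution factor = 12.01 × 40 × 250 × 12 = 1.44 × 10⁶.
Original = 111 nM × 1.44 × 10⁶ = 1.60 × 10⁸ nM = 160 mM.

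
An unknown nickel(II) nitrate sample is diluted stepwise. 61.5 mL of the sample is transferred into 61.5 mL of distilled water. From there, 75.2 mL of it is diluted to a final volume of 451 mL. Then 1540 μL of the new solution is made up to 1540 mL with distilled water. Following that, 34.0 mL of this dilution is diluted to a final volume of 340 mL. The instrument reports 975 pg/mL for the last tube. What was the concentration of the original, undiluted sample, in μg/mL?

Overall dilution factor = 2 × 5.997 × 1000 × 10 = 1.20 × 10⁵.
Original = 975 pg/mL × 1.20 × 10⁵ = 1.17 × 10⁸ pg/mL = 117 μg/mL.

117 μg/mL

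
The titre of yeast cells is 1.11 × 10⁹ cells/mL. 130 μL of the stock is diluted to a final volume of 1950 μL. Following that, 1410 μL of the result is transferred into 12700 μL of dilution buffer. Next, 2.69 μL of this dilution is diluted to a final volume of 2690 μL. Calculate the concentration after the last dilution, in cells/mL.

7390 cells/mL

Overall dilution factor = 15 × 10.01 × 1000 = 1.50 × 10⁵.
1.11 × 10⁹ cells/mL / 1.50 × 10⁵ = 7390 cells/mL.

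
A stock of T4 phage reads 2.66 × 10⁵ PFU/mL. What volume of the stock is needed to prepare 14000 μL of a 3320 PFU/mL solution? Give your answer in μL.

V₁ = C₂V₂/C₁ = 3320 × 14000 / 2.66 × 10⁵ = 175 μL.

175 μL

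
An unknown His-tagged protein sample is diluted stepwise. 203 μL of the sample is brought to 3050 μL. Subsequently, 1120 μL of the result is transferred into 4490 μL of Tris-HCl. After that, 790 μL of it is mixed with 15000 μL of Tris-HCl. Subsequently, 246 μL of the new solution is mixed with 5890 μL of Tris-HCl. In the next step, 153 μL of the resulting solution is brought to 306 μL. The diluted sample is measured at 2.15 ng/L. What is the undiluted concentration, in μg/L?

Overall dilution factor = 15.02 × 5.009 × 19.99 × 24.94 × 2 = 7.50 × 10⁴.
Original = 2.15 ng/L × 7.50 × 10⁴ = 1.61 × 10⁵ ng/L = 161 μg/L.

161 μg/L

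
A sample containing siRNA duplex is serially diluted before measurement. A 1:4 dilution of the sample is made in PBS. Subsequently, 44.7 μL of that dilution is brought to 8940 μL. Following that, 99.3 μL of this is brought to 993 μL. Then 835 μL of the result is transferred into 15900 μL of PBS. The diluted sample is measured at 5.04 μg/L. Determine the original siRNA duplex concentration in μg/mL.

808 μg/mL

Overall dilution factor = 4 × 200 × 10 × 20.04 = 1.60 × 10⁵.
Original = 5.04 μg/L × 1.60 × 10⁵ = 8.08 × 10⁵ μg/L = 808 μg/mL.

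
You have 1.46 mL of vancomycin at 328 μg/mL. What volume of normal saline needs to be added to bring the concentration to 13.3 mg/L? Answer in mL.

34.5 mL

13.3 mg/L = 13.3 μg/mL.
V₂ = C₁V₁/C₂ = 328 × 1.46 / 13.3 = 36.0 mL.
Diluent to add = V₂ − V₁ = 36.0 − 1.46 = 34.5 mL.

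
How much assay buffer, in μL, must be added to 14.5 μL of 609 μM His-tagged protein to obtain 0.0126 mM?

0.0126 mM = 12.6 μM.
V₂ = C₁V₁/C₂ = 609 × 14.5 / 12.6 = 701 μL.
Diluent to add = V₂ − V₁ = 701 − 14.5 = 686 μL.

686 μL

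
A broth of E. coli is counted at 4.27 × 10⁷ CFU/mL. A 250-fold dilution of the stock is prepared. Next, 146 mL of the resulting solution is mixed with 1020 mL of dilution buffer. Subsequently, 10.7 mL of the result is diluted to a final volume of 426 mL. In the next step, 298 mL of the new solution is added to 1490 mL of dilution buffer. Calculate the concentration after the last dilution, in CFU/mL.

89.5 CFU/mL

Overall dilution factor = 250 × 7.986 × 39.81 × 6 = 4.77 × 10⁵.
4.27 × 10⁷ CFU/mL / 4.77 × 10⁵ = 89.5 CFU/mL.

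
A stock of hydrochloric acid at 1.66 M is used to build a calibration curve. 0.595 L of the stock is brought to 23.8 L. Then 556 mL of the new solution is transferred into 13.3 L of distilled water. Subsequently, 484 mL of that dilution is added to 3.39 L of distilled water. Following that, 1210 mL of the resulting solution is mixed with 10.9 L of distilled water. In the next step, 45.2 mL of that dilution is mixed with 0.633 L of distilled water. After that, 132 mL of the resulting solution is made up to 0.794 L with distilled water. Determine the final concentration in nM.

Overall dilution factor = 40 × 24.92 × 8.004 × 10.01 × 15.00 × 6.015 = 7.21 × 10⁶.
1.66 M / 7.21 × 10⁶ = 2.30 × 10⁻⁷ M = 230 nM.

230 nM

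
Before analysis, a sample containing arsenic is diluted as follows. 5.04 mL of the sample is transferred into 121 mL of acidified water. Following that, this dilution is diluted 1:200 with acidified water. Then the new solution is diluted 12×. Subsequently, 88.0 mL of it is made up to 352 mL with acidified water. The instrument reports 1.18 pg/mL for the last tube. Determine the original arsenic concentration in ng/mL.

283 ng/mL

Overall dilution factor = 25.01 × 200 × 12 × 4 = 2.40 × 10⁵.
Original = 1.18 pg/mL × 2.40 × 10⁵ = 2.83 × 10⁵ pg/mL = 283 ng/mL.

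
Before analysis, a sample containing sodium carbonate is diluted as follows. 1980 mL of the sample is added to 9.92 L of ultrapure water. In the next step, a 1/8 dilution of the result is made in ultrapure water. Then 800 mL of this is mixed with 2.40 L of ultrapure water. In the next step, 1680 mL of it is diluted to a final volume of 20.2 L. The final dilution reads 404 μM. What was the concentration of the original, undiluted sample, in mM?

934 mM

Overall dilution factor = 6.010 × 8 × 4 × 12.02 = 2312.
Original = 404 μM × 2312 = 9.34 × 10⁵ μM = 934 mM.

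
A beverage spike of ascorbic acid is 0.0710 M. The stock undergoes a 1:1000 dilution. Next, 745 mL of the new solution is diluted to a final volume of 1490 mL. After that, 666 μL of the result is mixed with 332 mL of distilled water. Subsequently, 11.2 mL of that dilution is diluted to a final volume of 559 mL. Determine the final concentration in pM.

1420 pM

Overall dilution factor = 1000 × 2 × 499.5 × 49.91 = 4.99 × 10⁷.
0.0710 M / 4.99 × 10⁷ = 1.42 × 10⁻⁹ M = 1420 pM.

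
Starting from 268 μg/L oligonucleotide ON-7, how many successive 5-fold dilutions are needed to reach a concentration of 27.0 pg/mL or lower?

Need 5ⁿ ≥ 9926, so n ≥ log(9926)/log(5) = 5.72.
Minimum whole steps: n = 6.

6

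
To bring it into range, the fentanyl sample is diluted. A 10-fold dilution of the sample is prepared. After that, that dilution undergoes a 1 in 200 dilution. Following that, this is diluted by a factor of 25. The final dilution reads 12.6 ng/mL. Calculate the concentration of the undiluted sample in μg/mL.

630 μg/mL

Overall dilution factor = 10 × 200 × 25 = 5.00 × 10⁴.
Original = 12.6 ng/mL × 5.00 × 10⁴ = 6.30 × 10⁵ ng/mL = 630 μg/mL.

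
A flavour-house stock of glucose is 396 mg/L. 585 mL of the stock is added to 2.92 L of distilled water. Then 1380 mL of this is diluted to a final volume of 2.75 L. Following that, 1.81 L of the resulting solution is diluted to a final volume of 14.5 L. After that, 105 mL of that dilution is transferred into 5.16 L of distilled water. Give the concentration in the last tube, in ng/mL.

Overall dilution factor = 5.991 × 1.993 × 8.011 × 50.14 = 4796.
396 mg/L / 4796 = 0.0826 mg/L = 82.6 ng/mL.

82.6 ng/mL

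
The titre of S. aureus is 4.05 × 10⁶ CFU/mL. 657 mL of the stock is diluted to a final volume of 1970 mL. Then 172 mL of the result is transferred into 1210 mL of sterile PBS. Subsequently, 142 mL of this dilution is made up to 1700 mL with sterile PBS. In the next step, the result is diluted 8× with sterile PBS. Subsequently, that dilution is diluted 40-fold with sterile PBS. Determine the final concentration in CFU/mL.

Overall dilution factor = 2.998 × 8.035 × 11.97 × 8 × 40 = 9.23 × 10⁴.
4.05 × 10⁶ CFU/mL / 9.23 × 10⁴ = 43.9 CFU/mL.

43.9 CFU/mL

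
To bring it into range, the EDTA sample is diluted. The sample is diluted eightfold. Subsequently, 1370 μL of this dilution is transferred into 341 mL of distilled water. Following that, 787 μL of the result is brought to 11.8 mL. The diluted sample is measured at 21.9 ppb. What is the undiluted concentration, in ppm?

Overall dilution factor = 8 × 249.9 × 14.99 = 3.00 × 10⁴.
Original = 21.9 ppb × 3.00 × 10⁴ = 6.56 × 10⁵ ppb = 656 ppm.

656 ppm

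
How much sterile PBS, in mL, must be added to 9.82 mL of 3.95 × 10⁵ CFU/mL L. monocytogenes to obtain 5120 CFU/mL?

748 mL

V₂ = C₁V₁/C₂ = 3.95 × 10⁵ × 9.82 / 5120 = 758 mL.
Diluent to add = V₂ − V₁ = 758 − 9.82 = 748 mL.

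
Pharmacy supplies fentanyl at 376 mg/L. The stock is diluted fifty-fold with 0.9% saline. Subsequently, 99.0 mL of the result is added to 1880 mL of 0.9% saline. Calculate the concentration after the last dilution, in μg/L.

376 μg/L

Overall dilution factor = 50 × 19.99 = 999.
376 mg/L / 999 = 0.376 mg/L = 376 μg/L.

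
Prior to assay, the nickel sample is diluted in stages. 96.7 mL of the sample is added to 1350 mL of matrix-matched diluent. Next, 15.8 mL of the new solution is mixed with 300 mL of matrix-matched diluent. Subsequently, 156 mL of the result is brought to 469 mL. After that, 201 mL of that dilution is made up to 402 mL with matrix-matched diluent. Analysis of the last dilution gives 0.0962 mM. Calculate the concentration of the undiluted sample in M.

0.173 M

Overall dilution factor = 14.96 × 19.99 × 3.006 × 2 = 1798.
Original = 0.0962 mM × 1798 = 173 mM = 0.173 M.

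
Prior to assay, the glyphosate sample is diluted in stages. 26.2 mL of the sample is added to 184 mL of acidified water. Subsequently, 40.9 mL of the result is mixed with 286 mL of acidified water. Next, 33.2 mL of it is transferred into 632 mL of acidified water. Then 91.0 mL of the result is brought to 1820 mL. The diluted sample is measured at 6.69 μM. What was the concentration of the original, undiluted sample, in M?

0.172 M

Overall dilution factor = 8.023 × 7.993 × 20.04 × 20 = 2.57 × 10⁴.
Original = 6.69 μM × 2.57 × 10⁴ = 1.72 × 10⁵ μM = 0.172 M.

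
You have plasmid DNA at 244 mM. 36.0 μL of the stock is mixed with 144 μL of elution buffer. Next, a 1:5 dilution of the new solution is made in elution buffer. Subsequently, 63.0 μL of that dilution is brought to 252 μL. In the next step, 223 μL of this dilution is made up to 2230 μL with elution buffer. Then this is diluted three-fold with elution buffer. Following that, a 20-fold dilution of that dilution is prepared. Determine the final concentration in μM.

Overall dilution factor = 5 × 5 × 4 × 10 × 3 × 20 = 6.00 × 10⁴.
244 mM / 6.00 × 10⁴ = 4.07 × 10⁻³ mM = 4.07 μM.

4.07 μM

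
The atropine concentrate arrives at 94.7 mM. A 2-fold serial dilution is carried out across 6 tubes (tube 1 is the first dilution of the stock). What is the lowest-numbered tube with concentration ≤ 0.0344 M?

tube 2

Tube n has concentration 94.7 mM / 2ⁿ.
Need 2ⁿ ≥ 94.7 mM / 0.0344 M = 2.75, so n ≥ 1.46.
First such tube: n = 2.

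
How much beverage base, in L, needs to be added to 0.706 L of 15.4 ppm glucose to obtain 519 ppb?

20.2 L

519 ppb = 0.519 ppm.
V₂ = C₁V₁/C₂ = 15.4 × 0.706 / 0.519 = 20.9 L.
Diluent to add = V₂ − V₁ = 20.9 − 0.706 = 20.2 L.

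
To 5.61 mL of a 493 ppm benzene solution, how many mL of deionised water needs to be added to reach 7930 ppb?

343 mL

7930 ppb = 7.93 ppm.
V₂ = C₁V₁/C₂ = 493 × 5.61 / 7.93 = 349 mL.
Diluent to add = V₂ − V₁ = 349 − 5.61 = 343 mL.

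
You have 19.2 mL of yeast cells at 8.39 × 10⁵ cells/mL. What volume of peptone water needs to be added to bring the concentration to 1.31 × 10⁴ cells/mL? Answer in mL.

1210 mL

V₂ = C₁V₁/C₂ = 8.39 × 10⁵ × 19.2 / 1.31 × 10⁴ = 1230 mL.
Diluent to add = V₂ − V₁ = 1230 − 19.2 = 1210 mL.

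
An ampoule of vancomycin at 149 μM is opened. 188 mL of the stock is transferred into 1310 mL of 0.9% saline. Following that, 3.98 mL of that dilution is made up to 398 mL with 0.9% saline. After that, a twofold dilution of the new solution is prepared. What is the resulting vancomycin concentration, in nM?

93.5 nM

Overall dilution factor = 7.968 × 100 × 2 = 1594.
149 μM / 1594 = 0.0935 μM = 93.5 nM.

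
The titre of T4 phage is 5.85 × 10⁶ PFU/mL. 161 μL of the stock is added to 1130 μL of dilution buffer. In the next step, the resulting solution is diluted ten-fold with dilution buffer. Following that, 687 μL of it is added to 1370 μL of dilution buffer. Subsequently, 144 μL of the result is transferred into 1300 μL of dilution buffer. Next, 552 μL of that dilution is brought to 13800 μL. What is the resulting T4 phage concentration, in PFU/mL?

Overall dilution factor = 8.019 × 10 × 2.994 × 10.03 × 25 = 6.02 × 10⁴.
5.85 × 10⁶ PFU/mL / 6.02 × 10⁴ = 97.2 PFU/mL.

97.2 PFU/mL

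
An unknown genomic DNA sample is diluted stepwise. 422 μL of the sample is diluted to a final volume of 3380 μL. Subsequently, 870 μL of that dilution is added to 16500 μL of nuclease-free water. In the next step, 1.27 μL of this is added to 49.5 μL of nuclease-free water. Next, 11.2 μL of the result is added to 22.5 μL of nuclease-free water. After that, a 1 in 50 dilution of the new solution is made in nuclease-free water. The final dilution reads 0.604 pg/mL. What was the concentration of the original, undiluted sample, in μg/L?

581 μg/L

Overall dilution factor = 8.009 × 19.97 × 39.98 × 3.009 × 50 = 9.62 × 10⁵.
Original = 0.604 pg/mL × 9.62 × 10⁵ = 5.81 × 10⁵ pg/mL = 581 μg/L.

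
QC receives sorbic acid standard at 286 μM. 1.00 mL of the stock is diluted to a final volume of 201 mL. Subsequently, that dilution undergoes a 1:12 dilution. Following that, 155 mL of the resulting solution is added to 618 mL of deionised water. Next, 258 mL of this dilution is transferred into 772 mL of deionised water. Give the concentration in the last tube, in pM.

Overall dilution factor = 201 × 12 × 4.987 × 3.992 = 4.80 × 10⁴.
286 μM / 4.80 × 10⁴ = 5.96 × 10⁻³ μM = 5960 pM.

5960 pM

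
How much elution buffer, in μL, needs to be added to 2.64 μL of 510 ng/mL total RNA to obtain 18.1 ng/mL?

71.7 μL

V₂ = C₁V₁/C₂ = 510 × 2.64 / 18.1 = 74.4 μL.
Diluent to add = V₂ − V₁ = 74.4 − 2.64 = 71.7 μL.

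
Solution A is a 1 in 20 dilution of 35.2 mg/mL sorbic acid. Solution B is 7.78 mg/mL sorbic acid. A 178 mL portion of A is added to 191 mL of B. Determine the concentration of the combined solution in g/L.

C_A = 35.2 mg/mL / 20 = 1.76 mg/mL.
C_mix = (C_A·V_A + C_B·V_B)/(V_A + V_B) = (1.76×178 + 7.78×191) / 369.0 = 4.88 mg/mL = 4.88 g/L.

4.88 g/L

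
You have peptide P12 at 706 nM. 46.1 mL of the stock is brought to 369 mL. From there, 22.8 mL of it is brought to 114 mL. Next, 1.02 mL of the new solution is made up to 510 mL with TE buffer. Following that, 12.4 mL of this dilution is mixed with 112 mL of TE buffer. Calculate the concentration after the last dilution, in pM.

Overall dilution factor = 8.004 × 5 × 500 × 10.03 = 2.01 × 10⁵.
706 nM / 2.01 × 10⁵ = 3.52 × 10⁻³ nM = 3.52 pM.

3.52 pM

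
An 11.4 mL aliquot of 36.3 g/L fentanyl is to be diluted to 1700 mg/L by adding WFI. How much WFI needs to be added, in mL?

1700 mg/L = 1.70 g/L.
V₂ = C₁V₁/C₂ = 36.3 × 11.4 / 1.70 = 243 mL.
Diluent to add = V₂ − V₁ = 243 − 11.4 = 232 mL.

232 mL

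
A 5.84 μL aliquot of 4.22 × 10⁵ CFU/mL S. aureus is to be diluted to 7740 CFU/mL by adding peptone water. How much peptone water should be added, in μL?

313 μL

V₂ = C₁V₁/C₂ = 4.22 × 10⁵ × 5.84 / 7740 = 318 μL.
Diluent to add = V₂ − V₁ = 318 − 5.84 = 313 μL.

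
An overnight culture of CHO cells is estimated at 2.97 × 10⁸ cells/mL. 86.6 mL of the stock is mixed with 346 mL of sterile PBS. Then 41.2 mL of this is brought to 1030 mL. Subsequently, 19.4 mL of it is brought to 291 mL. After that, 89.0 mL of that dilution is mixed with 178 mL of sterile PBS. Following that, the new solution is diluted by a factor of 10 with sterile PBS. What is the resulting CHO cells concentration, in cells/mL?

Overall dilution factor = 4.995 × 25 × 15 × 3 × 10 = 5.62 × 10⁴.
2.97 × 10⁸ cells/mL / 5.62 × 10⁴ = 5280 cells/mL.

5280 cells/mL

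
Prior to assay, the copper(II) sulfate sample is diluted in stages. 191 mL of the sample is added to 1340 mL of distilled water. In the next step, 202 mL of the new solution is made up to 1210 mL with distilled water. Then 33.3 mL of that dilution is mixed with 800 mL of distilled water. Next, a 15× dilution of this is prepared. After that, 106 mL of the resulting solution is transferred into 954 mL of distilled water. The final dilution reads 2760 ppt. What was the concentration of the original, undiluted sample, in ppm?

Overall dilution factor = 8.016 × 5.990 × 25.02 × 15 × 10 = 1.80 × 10⁵.
Original = 2760 ppt × 1.80 × 10⁵ = 4.97 × 10⁸ ppt = 497 ppm.

497 ppm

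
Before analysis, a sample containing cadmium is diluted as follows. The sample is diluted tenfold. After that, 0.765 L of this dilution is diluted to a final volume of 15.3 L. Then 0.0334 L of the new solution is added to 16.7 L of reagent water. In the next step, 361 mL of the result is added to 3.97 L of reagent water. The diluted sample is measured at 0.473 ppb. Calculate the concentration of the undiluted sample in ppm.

569 ppm

Overall dilution factor = 10 × 20 × 501 × 12.00 = 1.20 × 10⁶.
Original = 0.473 ppb × 1.20 × 10⁶ = 5.69 × 10⁵ ppb = 569 ppm.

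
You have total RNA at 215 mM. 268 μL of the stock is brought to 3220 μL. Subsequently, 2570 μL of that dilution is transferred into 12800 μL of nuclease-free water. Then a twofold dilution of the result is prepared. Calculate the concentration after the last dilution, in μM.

1500 μM

Overall dilution factor = 12.01 × 5.981 × 2 = 144.
215 mM / 144 = 1.50 mM = 1500 μM.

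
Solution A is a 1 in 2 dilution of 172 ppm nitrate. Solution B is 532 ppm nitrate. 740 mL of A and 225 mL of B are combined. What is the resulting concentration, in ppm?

190 ppm

C_A = 172 ppm / 2 = 86.0 ppm.
C_mix = (C_A·V_A + C_B·V_B)/(V_A + V_B) = (86.0×740 + 532×225) / 965.0 = 190 ppm.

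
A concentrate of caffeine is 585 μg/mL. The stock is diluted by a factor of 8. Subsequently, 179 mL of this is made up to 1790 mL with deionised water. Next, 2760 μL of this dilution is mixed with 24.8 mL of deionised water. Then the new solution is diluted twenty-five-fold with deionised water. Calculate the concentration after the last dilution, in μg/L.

Overall dilution factor = 8 × 10 × 9.986 × 25 = 2.00 × 10⁴.
585 μg/mL / 2.00 × 10⁴ = 0.0293 μg/mL = 29.3 μg/L.

29.3 μg/L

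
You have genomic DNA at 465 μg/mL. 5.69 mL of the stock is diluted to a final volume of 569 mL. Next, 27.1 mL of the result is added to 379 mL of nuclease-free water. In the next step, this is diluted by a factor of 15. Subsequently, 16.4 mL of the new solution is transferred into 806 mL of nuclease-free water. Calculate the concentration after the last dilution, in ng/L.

413 ng/L

Overall dilution factor = 100 × 14.99 × 15 × 50.15 = 1.13 × 10⁶.
465 μg/mL / 1.13 × 10⁶ = 4.13 × 10⁻⁴ μg/mL = 413 ng/L.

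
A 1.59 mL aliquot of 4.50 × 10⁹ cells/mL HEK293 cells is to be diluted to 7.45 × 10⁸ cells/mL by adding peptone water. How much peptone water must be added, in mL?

8.01 mL

V₂ = C₁V₁/C₂ = 4.50 × 10⁹ × 1.59 / 7.45 × 10⁸ = 9.60 mL.
Diluent to add = V₂ − V₁ = 9.60 − 1.59 = 8.01 mL.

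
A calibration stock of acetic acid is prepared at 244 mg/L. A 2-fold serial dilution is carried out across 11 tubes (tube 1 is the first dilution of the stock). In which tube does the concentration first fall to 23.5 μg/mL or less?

Tube n has concentration 244 mg/L / 2ⁿ.
Need 2ⁿ ≥ 244 mg/L / 23.5 μg/mL = 10.4, so n ≥ 3.38.
First such tube: n = 4.

tube 4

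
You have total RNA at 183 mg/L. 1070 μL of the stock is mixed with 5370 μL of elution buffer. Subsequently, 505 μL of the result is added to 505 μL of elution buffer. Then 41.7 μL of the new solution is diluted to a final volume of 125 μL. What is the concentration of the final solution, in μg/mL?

5.07 μg/mL

Overall dilution factor = 6.019 × 2 × 2.998 = 36.1.
183 mg/L / 36.1 = 5.07 mg/L = 5.07 μg/mL.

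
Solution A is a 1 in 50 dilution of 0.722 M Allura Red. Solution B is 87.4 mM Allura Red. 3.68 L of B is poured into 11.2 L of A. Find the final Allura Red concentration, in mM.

32.5 mM

C_A = 0.722 M / 50 = 0.0144 M.
C_B = 87.4 mM = 0.0874 M.
C_mix = (C_A·V_A + C_B·V_B)/(V_A + V_B) = (0.0144×11.2 + 0.0874×3.68) / 14.88 = 0.0325 M = 32.5 mM.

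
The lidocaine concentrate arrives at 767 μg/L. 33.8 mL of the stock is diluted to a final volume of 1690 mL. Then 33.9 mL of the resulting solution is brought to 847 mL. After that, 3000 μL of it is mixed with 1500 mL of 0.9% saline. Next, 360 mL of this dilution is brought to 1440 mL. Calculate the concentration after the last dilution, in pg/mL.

0.306 pg/mL

Overall dilution factor = 50 × 24.99 × 501 × 4 = 2.50 × 10⁶.
767 μg/L / 2.50 × 10⁶ = 3.06 × 10⁻⁴ μg/L = 0.306 pg/mL.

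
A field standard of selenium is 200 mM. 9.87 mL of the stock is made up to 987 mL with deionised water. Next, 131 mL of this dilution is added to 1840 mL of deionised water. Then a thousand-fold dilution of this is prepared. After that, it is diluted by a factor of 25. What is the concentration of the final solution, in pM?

5320 pM

Overall dilution factor = 100 × 15.05 × 1000 × 25 = 3.76 × 10⁷.
200 mM / 3.76 × 10⁷ = 5.32 × 10⁻⁶ mM = 5320 pM.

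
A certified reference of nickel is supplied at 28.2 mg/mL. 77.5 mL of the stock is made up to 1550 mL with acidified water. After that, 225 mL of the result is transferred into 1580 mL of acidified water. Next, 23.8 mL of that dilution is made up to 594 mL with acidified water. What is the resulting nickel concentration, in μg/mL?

7.04 μg/mL

Overall dilution factor = 20 × 8.022 × 24.96 = 4004.
28.2 mg/mL / 4004 = 7.04 × 10⁻³ mg/mL = 7.04 μg/mL.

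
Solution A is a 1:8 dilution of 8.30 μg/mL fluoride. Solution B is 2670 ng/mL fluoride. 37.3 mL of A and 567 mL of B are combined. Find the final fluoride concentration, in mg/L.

C_A = 8.30 μg/mL / 8 = 1.04 μg/mL.
C_B = 2670 ng/mL = 2.67 μg/mL.
C_mix = (C_A·V_A + C_B·V_B)/(V_A + V_B) = (1.04×37.3 + 2.67×567) / 604.3 = 2.57 μg/mL = 2.57 mg/L.

2.57 mg/L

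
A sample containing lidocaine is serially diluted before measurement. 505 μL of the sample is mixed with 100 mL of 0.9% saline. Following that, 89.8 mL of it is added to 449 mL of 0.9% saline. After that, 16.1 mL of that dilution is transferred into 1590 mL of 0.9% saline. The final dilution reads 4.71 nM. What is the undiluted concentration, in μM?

Overall dilution factor = 199.0 × 6 × 99.76 = 1.19 × 10⁵.
Original = 4.71 nM × 1.19 × 10⁵ = 5.61 × 10⁵ nM = 561 μM.

561 μM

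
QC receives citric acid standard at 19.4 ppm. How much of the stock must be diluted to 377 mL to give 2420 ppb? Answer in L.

0.0470 L

2420 ppb = 2.42 ppm.
V₁ = C₂V₂/C₁ = 2.42 × 377 / 19.4 = 47.0 mL = 0.0470 L.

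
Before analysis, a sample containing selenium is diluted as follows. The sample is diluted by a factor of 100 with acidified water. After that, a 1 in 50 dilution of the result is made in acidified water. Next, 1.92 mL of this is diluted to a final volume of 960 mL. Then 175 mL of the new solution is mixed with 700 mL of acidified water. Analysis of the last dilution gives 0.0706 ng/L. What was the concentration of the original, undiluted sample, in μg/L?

883 μg/L

Overall dilution factor = 100 × 50 × 500 × 5 = 1.25 × 10⁷.
Original = 0.0706 ng/L × 1.25 × 10⁷ = 8.82 × 10⁵ ng/L = 883 μg/L.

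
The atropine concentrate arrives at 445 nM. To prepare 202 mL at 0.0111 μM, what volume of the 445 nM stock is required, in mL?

5.04 mL

0.0111 μM = 11.1 nM.
V₁ = C₂V₂/C₁ = 11.1 × 202 / 445 = 5.04 mL.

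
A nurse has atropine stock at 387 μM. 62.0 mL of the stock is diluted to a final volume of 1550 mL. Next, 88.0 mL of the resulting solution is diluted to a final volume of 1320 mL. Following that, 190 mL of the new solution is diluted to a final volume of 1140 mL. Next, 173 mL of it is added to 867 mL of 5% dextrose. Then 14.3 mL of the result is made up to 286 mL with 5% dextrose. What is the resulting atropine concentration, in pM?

1430 pM

Overall dilution factor = 25 × 15 × 6 × 6.012 × 20 = 2.71 × 10⁵.
387 μM / 2.71 × 10⁵ = 1.43 × 10⁻³ μM = 1430 pM.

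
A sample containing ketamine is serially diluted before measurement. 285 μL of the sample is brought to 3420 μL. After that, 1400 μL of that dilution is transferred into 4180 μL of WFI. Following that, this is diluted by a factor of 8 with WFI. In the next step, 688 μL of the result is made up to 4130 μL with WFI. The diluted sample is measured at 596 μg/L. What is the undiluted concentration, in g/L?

1.37 g/L

Overall dilution factor = 12 × 3.986 × 8 × 6.003 = 2297.
Original = 596 μg/L × 2297 = 1.37 × 10⁶ μg/L = 1.37 g/L.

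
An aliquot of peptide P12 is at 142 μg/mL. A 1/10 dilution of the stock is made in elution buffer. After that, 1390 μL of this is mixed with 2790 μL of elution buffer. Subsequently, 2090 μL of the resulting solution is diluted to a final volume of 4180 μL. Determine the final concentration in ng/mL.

2360 ng/mL

Overall dilution factor = 10 × 3.007 × 2 = 60.1.
142 μg/mL / 60.1 = 2.36 μg/mL = 2360 ng/mL.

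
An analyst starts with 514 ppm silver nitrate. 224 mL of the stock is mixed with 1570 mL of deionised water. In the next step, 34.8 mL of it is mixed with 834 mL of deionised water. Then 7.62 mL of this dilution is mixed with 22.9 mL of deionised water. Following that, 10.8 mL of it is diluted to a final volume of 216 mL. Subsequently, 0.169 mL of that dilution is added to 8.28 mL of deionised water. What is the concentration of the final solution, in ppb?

0.642 ppb

Overall dilution factor = 8.009 × 24.97 × 4.005 × 20 × 49.99 = 8.01 × 10⁵.
514 ppm / 8.01 × 10⁵ = 6.42 × 10⁻⁴ ppm = 0.642 ppb.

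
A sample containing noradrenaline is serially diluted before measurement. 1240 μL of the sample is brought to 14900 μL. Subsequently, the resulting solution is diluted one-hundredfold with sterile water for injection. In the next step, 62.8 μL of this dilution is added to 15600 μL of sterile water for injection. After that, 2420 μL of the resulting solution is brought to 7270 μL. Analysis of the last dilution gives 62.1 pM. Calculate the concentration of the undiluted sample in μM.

Overall dilution factor = 12.02 × 100 × 249.4 × 3.004 = 9.00 × 10⁵.
Original = 62.1 pM × 9.00 × 10⁵ = 5.59 × 10⁷ pM = 55.9 μM.

55.9 μM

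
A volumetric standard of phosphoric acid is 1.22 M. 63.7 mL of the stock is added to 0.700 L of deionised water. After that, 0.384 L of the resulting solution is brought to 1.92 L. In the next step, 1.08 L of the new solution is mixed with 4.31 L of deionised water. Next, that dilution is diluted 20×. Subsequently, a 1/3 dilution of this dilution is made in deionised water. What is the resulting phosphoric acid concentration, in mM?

0.0680 mM

Overall dilution factor = 11.99 × 5 × 4.991 × 20 × 3 = 1.80 × 10⁴.
1.22 M / 1.80 × 10⁴ = 6.80 × 10⁻⁵ M = 0.0680 mM.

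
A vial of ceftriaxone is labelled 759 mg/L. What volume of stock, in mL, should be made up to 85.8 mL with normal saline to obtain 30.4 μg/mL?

3.44 mL

30.4 μg/mL = 30.4 mg/L.
V₁ = C₂V₂/C₁ = 30.4 × 85.8 / 759 = 3.44 mL.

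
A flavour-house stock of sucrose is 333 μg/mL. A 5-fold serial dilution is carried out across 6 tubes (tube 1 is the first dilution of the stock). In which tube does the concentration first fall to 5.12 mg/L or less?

Tube n has concentration 333 μg/mL / 5ⁿ.
Need 5ⁿ ≥ 333 μg/mL / 5.12 mg/L = 65.0, so n ≥ 2.59.
First such tube: n = 3.

tube 3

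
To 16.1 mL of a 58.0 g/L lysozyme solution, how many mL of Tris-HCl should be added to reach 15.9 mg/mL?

15.9 mg/mL = 15.9 g/L.
V₂ = C₁V₁/C₂ = 58.0 × 16.1 / 15.9 = 58.7 mL.
Diluent to add = V₂ − V₁ = 58.7 − 16.1 = 42.6 mL.

42.6 mL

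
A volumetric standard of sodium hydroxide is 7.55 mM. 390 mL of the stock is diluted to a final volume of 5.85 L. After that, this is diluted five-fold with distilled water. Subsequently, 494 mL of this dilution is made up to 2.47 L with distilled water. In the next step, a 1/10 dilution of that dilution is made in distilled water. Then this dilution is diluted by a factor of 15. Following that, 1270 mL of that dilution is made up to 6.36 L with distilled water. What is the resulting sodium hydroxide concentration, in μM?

Overall dilution factor = 15 × 5 × 5 × 10 × 15 × 5.008 = 2.82 × 10⁵.
7.55 mM / 2.82 × 10⁵ = 2.68 × 10⁻⁵ mM = 0.0268 μM.

0.0268 μM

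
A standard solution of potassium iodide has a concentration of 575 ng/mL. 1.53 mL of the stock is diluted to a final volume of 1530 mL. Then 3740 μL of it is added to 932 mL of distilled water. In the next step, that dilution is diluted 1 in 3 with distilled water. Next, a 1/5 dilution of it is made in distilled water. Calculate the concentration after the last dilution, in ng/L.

Overall dilution factor = 1000 × 250.2 × 3 × 5 = 3.75 × 10⁶.
575 ng/mL / 3.75 × 10⁶ = 1.53 × 10⁻⁴ ng/mL = 0.153 ng/L.

0.153 ng/L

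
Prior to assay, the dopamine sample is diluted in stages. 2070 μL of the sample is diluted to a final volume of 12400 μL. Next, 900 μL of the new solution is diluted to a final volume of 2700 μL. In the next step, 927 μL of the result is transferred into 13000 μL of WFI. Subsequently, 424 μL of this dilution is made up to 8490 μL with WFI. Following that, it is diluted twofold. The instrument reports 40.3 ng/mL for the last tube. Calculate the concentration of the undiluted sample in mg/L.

Overall dilution factor = 5.990 × 3 × 15.02 × 20.02 × 2 = 1.08 × 10⁴.
Original = 40.3 ng/mL × 1.08 × 10⁴ = 4.36 × 10⁵ ng/mL = 436 mg/L.

436 mg/L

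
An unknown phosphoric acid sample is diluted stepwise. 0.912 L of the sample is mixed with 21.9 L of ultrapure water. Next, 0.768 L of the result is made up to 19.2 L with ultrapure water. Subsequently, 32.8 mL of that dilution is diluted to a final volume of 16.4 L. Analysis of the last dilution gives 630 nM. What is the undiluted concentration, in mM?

Overall dilution factor = 25.01 × 25 × 500 = 3.13 × 10⁵.
Original = 630 nM × 3.13 × 10⁵ = 1.97 × 10⁸ nM = 197 mM.

197 mM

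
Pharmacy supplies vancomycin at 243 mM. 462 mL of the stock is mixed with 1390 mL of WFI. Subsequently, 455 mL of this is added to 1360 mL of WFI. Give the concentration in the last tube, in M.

0.0152 M

Overall dilution factor = 4.009 × 3.989 = 16.0.
243 mM / 16.0 = 15.2 mM = 0.0152 M.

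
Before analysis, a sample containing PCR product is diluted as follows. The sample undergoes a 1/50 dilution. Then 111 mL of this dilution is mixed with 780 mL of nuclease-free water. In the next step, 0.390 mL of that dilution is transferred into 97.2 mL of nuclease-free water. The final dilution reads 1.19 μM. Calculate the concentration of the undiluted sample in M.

0.120 M

Overall dilution factor = 50 × 8.027 × 250.2 = 1.00 × 10⁵.
Original = 1.19 μM × 1.00 × 10⁵ = 1.20 × 10⁵ μM = 0.120 M.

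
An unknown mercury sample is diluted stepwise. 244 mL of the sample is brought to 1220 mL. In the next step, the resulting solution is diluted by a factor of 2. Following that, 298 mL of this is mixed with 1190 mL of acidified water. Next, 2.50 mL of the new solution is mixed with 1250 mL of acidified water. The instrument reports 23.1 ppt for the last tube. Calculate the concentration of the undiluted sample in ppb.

Overall dilution factor = 5 × 2 × 4.993 × 501 = 2.50 × 10⁴.
Original = 23.1 ppt × 2.50 × 10⁴ = 5.78 × 10⁵ ppt = 578 ppb.

578 ppb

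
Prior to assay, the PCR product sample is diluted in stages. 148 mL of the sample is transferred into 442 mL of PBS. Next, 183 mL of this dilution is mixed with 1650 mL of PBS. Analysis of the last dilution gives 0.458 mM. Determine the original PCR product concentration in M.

Overall dilution factor = 3.986 × 10.02 = 39.9.
Original = 0.458 mM × 39.9 = 18.3 mM = 0.0183 M.

0.0183 M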